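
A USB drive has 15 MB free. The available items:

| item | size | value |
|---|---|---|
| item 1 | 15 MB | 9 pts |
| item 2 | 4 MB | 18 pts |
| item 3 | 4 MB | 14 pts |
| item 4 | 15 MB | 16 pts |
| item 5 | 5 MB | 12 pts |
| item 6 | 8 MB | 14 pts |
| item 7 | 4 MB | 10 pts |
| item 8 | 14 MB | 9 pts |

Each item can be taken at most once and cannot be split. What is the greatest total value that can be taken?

Check high-value combinations within 15 MB:
- item 2+item 3+item 5: size 4+4+5=13, value 18+14+12=44
- item 2+item 3+item 7: size 4+4+4=12, value 18+14+10=42
- item 2+item 5+item 7: size 4+5+4=13, value 18+12+10=40
Best: 44 pts.

44 pts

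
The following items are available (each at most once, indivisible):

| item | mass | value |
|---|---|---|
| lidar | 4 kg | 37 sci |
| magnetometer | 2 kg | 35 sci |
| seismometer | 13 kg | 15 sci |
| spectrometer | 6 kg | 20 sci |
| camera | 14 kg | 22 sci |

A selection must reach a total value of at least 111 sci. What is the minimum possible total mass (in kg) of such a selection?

Subsets with value ≥ 111, sorted by total mass:
- lidar+magnetometer+spectrometer+camera: mass 26, value 114
- lidar+magnetometer+seismometer+spectrometer+camera: mass 39, value 129
Minimum mass: 26 kg.

26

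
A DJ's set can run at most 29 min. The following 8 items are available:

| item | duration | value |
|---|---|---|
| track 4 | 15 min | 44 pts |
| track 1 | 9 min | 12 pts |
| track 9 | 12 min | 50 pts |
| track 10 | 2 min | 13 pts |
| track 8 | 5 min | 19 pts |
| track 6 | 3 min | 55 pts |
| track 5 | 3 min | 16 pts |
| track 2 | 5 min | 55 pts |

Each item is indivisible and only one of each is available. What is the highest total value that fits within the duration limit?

This is a 0/1 knapsack; check combinations near the capacity.
- track 9+track 8+track 6+track 5+track 2: duration 12+5+3+3+5=28, value 50+19+55+16+55=195
- track 9+track 10+track 8+track 6+track 2: duration 12+2+5+3+5=27, value 50+13+19+55+55=192
- track 9+track 10+track 6+track 5+track 2: duration 12+2+3+3+5=25, value 50+13+55+16+55=189
- track 4+track 10+track 6+track 5+track 2: duration 15+2+3+3+5=28, value 44+13+55+16+55=183
- track 9+track 8+track 6+track 2: duration 12+5+3+5=25, value 50+19+55+55=179
Best: 195 pts.

195 pts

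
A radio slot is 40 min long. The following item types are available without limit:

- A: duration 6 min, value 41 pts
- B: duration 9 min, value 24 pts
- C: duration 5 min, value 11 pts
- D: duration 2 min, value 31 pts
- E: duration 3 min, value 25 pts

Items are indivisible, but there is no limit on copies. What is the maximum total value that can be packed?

Best value-per-unit is D at 31/2, and filling with it alone uses duration 20×2=40. No mix of the others beats 20×31 = 620.

620 pts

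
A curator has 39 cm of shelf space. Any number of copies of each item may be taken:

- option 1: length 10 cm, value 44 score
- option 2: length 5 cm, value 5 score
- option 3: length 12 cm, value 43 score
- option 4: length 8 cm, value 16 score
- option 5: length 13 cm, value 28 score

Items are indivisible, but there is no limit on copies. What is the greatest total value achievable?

148 score

Best value-per-unit is option 1 at 44/10; filling with it alone gives 3×44 = 132.
Optimal mix: 3×option 1 + 1×option 4 → length 38, value 148.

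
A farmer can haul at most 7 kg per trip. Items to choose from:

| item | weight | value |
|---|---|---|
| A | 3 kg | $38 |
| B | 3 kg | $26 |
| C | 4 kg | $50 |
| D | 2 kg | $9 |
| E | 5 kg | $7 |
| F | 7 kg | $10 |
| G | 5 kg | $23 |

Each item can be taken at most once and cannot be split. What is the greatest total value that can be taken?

Check high-value combinations within 7 kg:
- A+C: weight 3+4=7, value 38+50=88
- B+C: weight 3+4=7, value 26+50=76
- A+B: weight 3+3=6, value 38+26=64
- C+D: weight 4+2=6, value 50+9=59
Best: $88.

$88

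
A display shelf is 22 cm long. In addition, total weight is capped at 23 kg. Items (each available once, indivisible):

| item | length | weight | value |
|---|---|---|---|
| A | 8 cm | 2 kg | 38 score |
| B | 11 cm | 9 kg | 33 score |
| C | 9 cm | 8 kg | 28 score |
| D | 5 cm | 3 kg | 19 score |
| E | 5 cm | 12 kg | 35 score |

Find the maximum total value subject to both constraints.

Feasible sets respecting both limits:
- A+C+E: length 22, weight 22, value 101
- A+D+E: length 18, weight 17, value 92
- A+C+D: length 22, weight 13, value 85
Best: 101 score.

101 score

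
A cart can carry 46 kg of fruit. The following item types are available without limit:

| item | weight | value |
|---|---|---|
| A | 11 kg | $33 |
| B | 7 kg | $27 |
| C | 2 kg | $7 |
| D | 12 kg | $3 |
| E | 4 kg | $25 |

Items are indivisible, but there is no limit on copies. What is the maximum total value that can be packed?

$282

Best value-per-unit is E at 25/4; filling with it alone gives 11×25 = 275.
Optimal mix: 1×C + 11×E → weight 46, value 282.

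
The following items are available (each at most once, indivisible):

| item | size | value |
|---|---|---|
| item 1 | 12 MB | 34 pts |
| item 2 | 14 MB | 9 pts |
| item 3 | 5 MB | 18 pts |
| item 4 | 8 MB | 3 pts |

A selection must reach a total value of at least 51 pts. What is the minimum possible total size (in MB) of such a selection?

17

Subsets with value ≥ 51, sorted by total size:
- item 1+item 3: size 17, value 52
- item 1+item 3+item 4: size 25, value 55
- item 1+item 2+item 3: size 31, value 61
- item 1+item 2+item 3+item 4: size 39, value 64
Minimum size: 17 MB.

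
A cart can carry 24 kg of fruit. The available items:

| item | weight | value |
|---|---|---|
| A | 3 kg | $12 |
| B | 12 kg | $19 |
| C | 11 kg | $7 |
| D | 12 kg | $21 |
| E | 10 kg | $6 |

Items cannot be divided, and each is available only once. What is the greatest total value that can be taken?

$40

Check high-value combinations within 24 kg:
- B+D: weight 12+12=24, value 19+21=40
- A+D: weight 3+12=15, value 12+21=33
- A+B: weight 3+12=15, value 12+19=31
- C+D: weight 11+12=23, value 7+21=28
- D+E: weight 12+10=22, value 21+6=27
Best: $40.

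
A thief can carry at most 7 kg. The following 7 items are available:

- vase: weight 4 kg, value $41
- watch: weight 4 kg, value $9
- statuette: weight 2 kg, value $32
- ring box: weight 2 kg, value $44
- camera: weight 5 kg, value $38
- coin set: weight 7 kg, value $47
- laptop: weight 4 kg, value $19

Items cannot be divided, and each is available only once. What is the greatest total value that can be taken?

This is a 0/1 knapsack; check combinations near the capacity.
- vase+ring box: weight 4+2=6, value 41+44=85
- ring box+camera: weight 2+5=7, value 44+38=82
- statuette+ring box: weight 2+2=4, value 32+44=76
Best: $85.

$85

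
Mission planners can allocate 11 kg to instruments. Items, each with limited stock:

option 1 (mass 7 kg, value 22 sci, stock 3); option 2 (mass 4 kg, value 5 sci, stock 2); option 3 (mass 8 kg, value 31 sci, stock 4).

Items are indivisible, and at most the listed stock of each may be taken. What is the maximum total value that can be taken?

31 sci

Best selections within mass 11 and stock limits:
- 1×option 3: mass 8, value 31
- 1×option 1 + 1×option 2: mass 11, value 27
- 1×option 1: mass 7, value 22
- 2×option 2: mass 8, value 10
Best: 31 sci.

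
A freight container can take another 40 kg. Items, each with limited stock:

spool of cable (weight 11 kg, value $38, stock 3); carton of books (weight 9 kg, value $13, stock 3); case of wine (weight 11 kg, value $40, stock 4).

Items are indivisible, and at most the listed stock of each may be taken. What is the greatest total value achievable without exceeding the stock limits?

$120

Top feasible selections:
- 3×case of wine: weight 33, value 120
- 1×spool of cable + 2×case of wine: weight 33, value 118
- 2×spool of cable + 1×case of wine: weight 33, value 116
Best: $120.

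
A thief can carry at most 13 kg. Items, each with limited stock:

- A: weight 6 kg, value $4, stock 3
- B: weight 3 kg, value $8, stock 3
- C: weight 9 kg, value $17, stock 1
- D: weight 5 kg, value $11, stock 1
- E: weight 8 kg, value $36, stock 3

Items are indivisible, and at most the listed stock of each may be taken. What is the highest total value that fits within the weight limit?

Best selections within weight 13 and stock limits:
- 1×D + 1×E: weight 13, value 47
- 1×B + 1×E: weight 11, value 44
- 1×E: weight 8, value 36
- 2×B + 1×D: weight 11, value 27
Best: $47.

$47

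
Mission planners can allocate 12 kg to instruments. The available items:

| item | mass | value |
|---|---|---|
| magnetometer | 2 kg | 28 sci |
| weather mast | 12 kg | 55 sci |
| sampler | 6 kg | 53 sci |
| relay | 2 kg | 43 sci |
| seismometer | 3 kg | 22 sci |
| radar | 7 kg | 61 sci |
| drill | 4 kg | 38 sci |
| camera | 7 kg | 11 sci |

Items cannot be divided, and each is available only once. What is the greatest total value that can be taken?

134 sci

Check high-value combinations within 12 kg:
- sampler+relay+drill: mass 6+2+4=12, value 53+43+38=134
- magnetometer+relay+radar: mass 2+2+7=11, value 28+43+61=132
- magnetometer+relay+seismometer+drill: mass 2+2+3+4=11, value 28+43+22+38=131
- relay+seismometer+radar: mass 2+3+7=12, value 43+22+61=126
- magnetometer+sampler+relay: mass 2+6+2=10, value 28+53+43=124
Best: 134 sci.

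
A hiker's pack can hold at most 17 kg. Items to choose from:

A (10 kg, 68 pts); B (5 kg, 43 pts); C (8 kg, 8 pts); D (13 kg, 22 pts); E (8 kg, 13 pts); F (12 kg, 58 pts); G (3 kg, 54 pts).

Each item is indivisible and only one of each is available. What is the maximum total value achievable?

This is a 0/1 knapsack; check combinations near the capacity.
- A+G: weight 10+3=13, value 68+54=122
- F+G: weight 12+3=15, value 58+54=112
- A+B: weight 10+5=15, value 68+43=111
Best: 122 pts.

122 pts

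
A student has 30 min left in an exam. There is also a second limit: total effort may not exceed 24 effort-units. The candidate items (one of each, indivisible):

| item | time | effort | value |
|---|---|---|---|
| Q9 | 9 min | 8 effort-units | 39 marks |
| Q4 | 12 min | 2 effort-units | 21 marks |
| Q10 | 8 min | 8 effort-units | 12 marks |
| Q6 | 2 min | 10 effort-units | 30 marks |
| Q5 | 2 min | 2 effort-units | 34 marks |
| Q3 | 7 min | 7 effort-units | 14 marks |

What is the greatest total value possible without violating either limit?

Feasible sets respecting both limits:
- Q9+Q4+Q6+Q5: time 25, effort 22, value 124
- Q9+Q4+Q5+Q3: time 30, effort 19, value 108
- Q9+Q6+Q5: time 13, effort 20, value 103
- Q4+Q6+Q5+Q3: time 23, effort 21, value 99
Best: 124 marks.

124 marks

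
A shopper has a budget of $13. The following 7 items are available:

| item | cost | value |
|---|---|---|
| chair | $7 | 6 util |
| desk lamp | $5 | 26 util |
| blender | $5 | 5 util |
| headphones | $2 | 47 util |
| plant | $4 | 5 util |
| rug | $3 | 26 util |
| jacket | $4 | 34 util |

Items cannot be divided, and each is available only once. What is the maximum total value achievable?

112 util

Check high-value combinations within $13:
- headphones+plant+rug+jacket: cost 2+4+3+4=13, value 47+5+26+34=112
- headphones+rug+jacket: cost 2+3+4=9, value 47+26+34=107
- desk lamp+headphones+jacket: cost 5+2+4=11, value 26+47+34=107
- desk lamp+headphones+rug: cost 5+2+3=10, value 26+47+26=99
Best: 112 util.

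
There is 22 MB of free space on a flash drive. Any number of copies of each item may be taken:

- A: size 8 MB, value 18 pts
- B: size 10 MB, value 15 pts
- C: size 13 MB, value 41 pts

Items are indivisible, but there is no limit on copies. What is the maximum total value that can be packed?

59 pts

Best value-per-unit is C at 41/13; filling with it alone gives 1×41 = 41.
Optimal mix: 1×A + 1×C → size 21, value 59.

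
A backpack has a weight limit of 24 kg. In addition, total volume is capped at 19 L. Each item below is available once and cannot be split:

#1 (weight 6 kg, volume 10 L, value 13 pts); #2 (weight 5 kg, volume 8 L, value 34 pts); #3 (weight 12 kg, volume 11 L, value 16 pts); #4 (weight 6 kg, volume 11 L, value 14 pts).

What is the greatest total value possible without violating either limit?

50 pts

Feasible sets respecting both limits:
- #2+#3: weight 17, volume 19, value 50
- #2+#4: weight 11, volume 19, value 48
- #1+#2: weight 11, volume 18, value 47
- #2: weight 5, volume 8, value 34
Best: 50 pts.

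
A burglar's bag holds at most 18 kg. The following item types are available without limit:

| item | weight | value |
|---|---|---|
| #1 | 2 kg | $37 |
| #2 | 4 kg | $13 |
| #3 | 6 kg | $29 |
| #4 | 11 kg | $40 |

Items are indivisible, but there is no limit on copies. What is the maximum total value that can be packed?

$333

Best value-per-unit is #1 at 37/2, and filling with it alone uses weight 9×2=18. No mix of the others beats 9×37 = 333.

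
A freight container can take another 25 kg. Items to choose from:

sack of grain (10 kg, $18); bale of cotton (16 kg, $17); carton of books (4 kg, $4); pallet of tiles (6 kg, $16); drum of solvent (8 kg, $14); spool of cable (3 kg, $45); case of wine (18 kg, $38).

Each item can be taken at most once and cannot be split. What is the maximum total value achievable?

$87

This is a 0/1 knapsack; check combinations near the capacity.
- carton of books+spool of cable+case of wine: weight 4+3+18=25, value 4+45+38=87
- spool of cable+case of wine: weight 3+18=21, value 45+38=83
- sack of grain+carton of books+pallet of tiles+spool of cable: weight 10+4+6+3=23, value 18+4+16+45=83
Best: $87.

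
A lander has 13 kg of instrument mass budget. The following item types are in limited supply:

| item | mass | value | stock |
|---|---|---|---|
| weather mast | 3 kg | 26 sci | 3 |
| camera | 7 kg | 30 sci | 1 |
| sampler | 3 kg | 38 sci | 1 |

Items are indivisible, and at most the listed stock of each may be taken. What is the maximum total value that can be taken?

116 sci

Best selections within mass 13 and stock limits:
- 3×weather mast + 1×sampler: mass 12, value 116
- 1×weather mast + 1×camera + 1×sampler: mass 13, value 94
- 2×weather mast + 1×sampler: mass 9, value 90
Best: 116 sci.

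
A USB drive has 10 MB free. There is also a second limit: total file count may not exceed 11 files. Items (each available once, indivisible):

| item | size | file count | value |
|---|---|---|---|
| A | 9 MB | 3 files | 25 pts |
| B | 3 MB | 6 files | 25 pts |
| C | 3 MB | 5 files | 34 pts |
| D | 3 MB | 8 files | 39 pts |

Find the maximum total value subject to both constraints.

Feasible sets respecting both limits:
- B+C: size 6, file count 11, value 59
- D: size 3, file count 8, value 39
- C: size 3, file count 5, value 34
- A: size 9, file count 3, value 25
Best: 59 pts.

59 pts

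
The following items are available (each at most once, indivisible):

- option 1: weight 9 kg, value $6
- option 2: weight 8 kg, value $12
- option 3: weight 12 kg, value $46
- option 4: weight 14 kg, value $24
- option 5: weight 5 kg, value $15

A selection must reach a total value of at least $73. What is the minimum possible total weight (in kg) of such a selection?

25

Subsets with value ≥ 73, sorted by total weight:
- option 2+option 3+option 5: weight 25, value 73
- option 3+option 4+option 5: weight 31, value 85
- option 2+option 3+option 4: weight 34, value 82
- option 1+option 2+option 3+option 5: weight 34, value 79
Minimum weight: 25 kg.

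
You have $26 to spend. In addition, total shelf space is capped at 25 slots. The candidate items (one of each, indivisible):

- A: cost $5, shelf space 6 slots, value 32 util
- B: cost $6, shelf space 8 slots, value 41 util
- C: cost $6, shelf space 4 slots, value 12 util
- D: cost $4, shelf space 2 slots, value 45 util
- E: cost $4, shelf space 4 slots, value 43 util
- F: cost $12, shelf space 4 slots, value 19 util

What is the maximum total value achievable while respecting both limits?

Feasible sets respecting both limits:
- A+B+C+D+E: cost 25, shelf space 24, value 173
- A+B+D+E: cost 19, shelf space 20, value 161
- B+D+E+F: cost 26, shelf space 18, value 148
- B+C+D+E: cost 20, shelf space 18, value 141
Best: 173 util.

173 util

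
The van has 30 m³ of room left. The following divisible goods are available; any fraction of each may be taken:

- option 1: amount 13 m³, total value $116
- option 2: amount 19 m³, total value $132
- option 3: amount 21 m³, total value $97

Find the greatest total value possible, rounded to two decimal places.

234.11

Take in order of value per unit:
- option 1 (116/13 per unit): all 13 → value 116, running total 116.00
- option 2 (132/19 per unit): 17 of 19 → value 17×132/19 = 118.1053, running total 234.11
Total 234.11.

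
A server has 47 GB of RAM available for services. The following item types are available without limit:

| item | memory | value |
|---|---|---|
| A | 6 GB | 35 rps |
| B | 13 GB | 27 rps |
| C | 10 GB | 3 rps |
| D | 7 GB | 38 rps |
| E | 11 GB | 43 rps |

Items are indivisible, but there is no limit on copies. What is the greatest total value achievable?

Best value-per-unit is A at 35/6; filling with it alone gives 7×35 = 245.
Optimal mix: 2×A + 5×D → memory 47, value 260.

260 rps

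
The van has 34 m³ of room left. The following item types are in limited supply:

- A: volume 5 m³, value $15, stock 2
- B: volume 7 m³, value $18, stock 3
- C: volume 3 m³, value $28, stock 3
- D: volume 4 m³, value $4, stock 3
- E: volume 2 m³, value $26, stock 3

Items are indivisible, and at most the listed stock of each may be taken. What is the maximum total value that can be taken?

Best selections within volume 34 and stock limits:
- 1×A + 2×B + 3×C + 3×E: volume 34, value 213
- 2×A + 1×B + 3×C + 3×E: volume 32, value 210
Best: $213.

$213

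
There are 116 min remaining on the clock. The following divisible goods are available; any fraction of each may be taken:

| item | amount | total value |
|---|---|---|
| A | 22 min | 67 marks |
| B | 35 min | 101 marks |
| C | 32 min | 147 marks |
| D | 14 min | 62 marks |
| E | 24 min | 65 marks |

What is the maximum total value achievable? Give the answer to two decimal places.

412.21

Take in order of value per unit:
- C (147/32 per unit): all 32 → value 147, running total 147.00
- D (62/14 per unit): all 14 → value 62, running total 209.00
- A (67/22 per unit): all 22 → value 67, running total 276.00
- B (101/35 per unit): all 35 → value 101, running total 377.00
- E (65/24 per unit): 13 of 24 → value 13×65/24 = 35.2083, running total 412.21
Total 412.21.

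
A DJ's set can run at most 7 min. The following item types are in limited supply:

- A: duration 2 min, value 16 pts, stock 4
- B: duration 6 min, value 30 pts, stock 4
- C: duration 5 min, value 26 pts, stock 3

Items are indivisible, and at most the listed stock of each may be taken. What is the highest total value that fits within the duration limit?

Best selections within duration 7 and stock limits:
- 3×A: duration 6, value 48
- 1×A + 1×C: duration 7, value 42
- 2×A: duration 4, value 32
- 1×B: duration 6, value 30
Best: 48 pts.

48 pts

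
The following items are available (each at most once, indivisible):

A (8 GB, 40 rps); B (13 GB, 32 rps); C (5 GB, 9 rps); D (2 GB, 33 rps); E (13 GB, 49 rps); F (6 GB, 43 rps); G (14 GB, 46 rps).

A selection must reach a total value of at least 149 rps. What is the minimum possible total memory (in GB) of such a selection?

29

Subsets with value ≥ 149, sorted by total memory:
- A+D+E+F: memory 29, value 165
- A+D+F+G: memory 30, value 162
Minimum memory: 29 GB.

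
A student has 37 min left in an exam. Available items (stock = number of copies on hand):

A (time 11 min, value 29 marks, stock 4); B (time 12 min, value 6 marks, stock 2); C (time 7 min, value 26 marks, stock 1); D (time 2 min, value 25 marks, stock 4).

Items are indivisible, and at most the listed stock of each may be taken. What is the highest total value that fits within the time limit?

Best selections within time 37 and stock limits:
- 2×A + 1×C + 4×D: time 37, value 184
- 2×A + 1×C + 3×D: time 35, value 159
- 2×A + 4×D: time 30, value 158
- 1×A + 1×C + 4×D: time 26, value 155
Best: 184 marks.

184 marks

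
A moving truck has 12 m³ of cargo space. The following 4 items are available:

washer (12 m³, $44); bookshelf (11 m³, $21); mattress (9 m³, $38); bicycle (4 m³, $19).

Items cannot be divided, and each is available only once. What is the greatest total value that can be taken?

$44

Check high-value combinations within 12 m³:
- washer: volume 12, value 44
- mattress: volume 9, value 38
- bookshelf: volume 11, value 21
- bicycle: volume 4, value 19
Best: $44.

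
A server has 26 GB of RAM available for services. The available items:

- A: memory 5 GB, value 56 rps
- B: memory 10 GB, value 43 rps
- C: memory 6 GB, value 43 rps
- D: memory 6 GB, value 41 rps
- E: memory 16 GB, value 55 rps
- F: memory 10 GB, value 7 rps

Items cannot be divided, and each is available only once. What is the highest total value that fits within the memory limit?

142 rps

Check high-value combinations within 26 GB:
- A+B+C: memory 5+10+6=21, value 56+43+43=142
- A+C+D: memory 5+6+6=17, value 56+43+41=140
- A+B+D: memory 5+10+6=21, value 56+43+41=140
- B+C+D: memory 10+6+6=22, value 43+43+41=127
Best: 142 rps.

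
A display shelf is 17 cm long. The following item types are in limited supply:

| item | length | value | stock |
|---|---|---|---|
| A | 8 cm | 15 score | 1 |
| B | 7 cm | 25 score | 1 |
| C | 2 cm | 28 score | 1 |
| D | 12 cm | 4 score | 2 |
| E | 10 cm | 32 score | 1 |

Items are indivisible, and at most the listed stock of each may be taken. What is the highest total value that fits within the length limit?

68 score

Best selections within length 17 and stock limits:
- 1×A + 1×B + 1×C: length 17, value 68
- 1×C + 1×E: length 12, value 60
- 1×B + 1×E: length 17, value 57
- 1×B + 1×C: length 9, value 53
Best: 68 score.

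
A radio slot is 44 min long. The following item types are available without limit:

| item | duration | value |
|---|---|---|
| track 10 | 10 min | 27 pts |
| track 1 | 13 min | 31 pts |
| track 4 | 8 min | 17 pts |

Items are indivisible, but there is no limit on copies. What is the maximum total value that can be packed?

112 pts

Best value-per-unit is track 10 at 27/10; filling with it alone gives 4×27 = 108.
Optimal mix: 3×track 10 + 1×track 1 → duration 43, value 112.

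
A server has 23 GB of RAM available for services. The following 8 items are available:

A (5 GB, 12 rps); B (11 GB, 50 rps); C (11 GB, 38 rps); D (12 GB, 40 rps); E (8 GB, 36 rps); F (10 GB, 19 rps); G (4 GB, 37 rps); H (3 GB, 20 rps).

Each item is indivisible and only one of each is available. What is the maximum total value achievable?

123 rps

Check high-value combinations within 23 GB:
- B+E+G: memory 11+8+4=23, value 50+36+37=123
- A+B+G+H: memory 5+11+4+3=23, value 12+50+37+20=119
- C+E+G: memory 11+8+4=23, value 38+36+37=111
- B+G+H: memory 11+4+3=18, value 50+37+20=107
Best: 123 rps.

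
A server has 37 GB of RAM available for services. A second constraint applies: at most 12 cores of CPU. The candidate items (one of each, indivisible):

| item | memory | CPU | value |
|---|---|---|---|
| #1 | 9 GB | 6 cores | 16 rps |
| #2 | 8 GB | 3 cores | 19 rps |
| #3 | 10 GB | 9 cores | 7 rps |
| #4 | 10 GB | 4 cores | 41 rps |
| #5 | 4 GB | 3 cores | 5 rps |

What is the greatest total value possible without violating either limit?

Feasible sets respecting both limits:
- #2+#4+#5: memory 22, CPU 10, value 65
- #2+#4: memory 18, CPU 7, value 60
- #1+#4: memory 19, CPU 10, value 57
- #4+#5: memory 14, CPU 7, value 46
Best: 65 rps.

65 rps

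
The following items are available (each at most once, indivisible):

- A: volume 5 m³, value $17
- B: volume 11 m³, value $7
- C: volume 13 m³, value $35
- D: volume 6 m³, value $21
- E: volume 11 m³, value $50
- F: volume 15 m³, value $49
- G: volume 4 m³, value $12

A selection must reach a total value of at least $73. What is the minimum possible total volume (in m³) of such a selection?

20

Subsets with value ≥ 73, sorted by total volume:
- A+E+G: volume 20, value 79
- D+E+G: volume 21, value 83
Minimum volume: 20 m³.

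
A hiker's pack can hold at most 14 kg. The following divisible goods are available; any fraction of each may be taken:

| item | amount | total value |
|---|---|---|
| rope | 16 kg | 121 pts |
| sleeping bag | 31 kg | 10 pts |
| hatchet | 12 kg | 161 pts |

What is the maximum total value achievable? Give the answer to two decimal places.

176.13

Take in order of value per unit:
- hatchet (161/12 per unit): all 12 → value 161, running total 161.00
- rope (121/16 per unit): 2 of 16 → value 2×121/16 = 15.1250, running total 176.13
Total 176.13.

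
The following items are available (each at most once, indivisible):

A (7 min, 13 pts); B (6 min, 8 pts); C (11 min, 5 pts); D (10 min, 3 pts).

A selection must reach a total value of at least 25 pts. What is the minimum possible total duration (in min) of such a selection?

Subsets with value ≥ 25, sorted by total duration:
- A+B+C: duration 24, value 26
- A+B+C+D: duration 34, value 29
Minimum duration: 24 min.

24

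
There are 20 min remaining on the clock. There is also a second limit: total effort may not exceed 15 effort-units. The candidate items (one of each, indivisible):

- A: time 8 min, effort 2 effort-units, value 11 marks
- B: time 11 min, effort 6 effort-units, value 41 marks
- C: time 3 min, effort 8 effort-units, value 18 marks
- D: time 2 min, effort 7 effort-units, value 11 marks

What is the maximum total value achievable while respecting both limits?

59 marks

Feasible sets respecting both limits:
- B+C: time 14, effort 14, value 59
- A+B: time 19, effort 8, value 52
- B+D: time 13, effort 13, value 52
- B: time 11, effort 6, value 41
Best: 59 marks.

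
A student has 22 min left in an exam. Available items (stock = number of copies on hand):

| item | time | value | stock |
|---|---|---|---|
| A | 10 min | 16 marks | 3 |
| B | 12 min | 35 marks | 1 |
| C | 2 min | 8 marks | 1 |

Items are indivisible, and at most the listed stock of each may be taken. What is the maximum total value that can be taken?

Best selections within time 22 and stock limits:
- 1×A + 1×B: time 22, value 51
- 1×B + 1×C: time 14, value 43
Best: 51 marks.

51 marks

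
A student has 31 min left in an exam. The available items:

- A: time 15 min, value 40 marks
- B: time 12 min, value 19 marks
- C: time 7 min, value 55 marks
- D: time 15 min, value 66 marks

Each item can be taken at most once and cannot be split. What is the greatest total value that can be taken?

This is a 0/1 knapsack; check combinations near the capacity.
- C+D: time 7+15=22, value 55+66=121
- A+D: time 15+15=30, value 40+66=106
- A+C: time 15+7=22, value 40+55=95
- B+D: time 12+15=27, value 19+66=85
Best: 121 marks.

121 marks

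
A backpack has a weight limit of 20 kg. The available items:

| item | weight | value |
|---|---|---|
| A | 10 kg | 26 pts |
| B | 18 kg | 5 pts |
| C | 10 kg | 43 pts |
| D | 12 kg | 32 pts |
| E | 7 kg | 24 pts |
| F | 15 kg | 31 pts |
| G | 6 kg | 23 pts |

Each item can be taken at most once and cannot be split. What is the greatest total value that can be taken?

69 pts

Check high-value combinations within 20 kg:
- A+C: weight 10+10=20, value 26+43=69
- C+E: weight 10+7=17, value 43+24=67
- C+G: weight 10+6=16, value 43+23=66
Best: 69 pts.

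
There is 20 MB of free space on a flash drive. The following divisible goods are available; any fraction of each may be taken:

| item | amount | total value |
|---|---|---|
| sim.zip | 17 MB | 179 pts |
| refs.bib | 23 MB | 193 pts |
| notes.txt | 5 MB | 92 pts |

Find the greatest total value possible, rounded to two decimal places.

Take in order of value per unit:
- notes.txt (92/5 per unit): all 5 → value 92, running total 92.00
- sim.zip (179/17 per unit): 15 of 17 → value 15×179/17 = 157.9412, running total 249.94
Total 249.94.

249.94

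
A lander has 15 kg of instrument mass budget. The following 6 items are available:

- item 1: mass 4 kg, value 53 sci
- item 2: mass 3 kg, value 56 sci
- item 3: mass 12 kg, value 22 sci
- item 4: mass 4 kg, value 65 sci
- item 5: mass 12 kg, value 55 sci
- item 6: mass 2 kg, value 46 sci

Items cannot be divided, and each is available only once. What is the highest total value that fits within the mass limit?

Check high-value combinations within 15 kg:
- item 1+item 2+item 4+item 6: mass 4+3+4+2=13, value 53+56+65+46=220
- item 1+item 2+item 4: mass 4+3+4=11, value 53+56+65=174
- item 2+item 4+item 6: mass 3+4+2=9, value 56+65+46=167
- item 1+item 4+item 6: mass 4+4+2=10, value 53+65+46=164
Best: 220 sci.

220 sci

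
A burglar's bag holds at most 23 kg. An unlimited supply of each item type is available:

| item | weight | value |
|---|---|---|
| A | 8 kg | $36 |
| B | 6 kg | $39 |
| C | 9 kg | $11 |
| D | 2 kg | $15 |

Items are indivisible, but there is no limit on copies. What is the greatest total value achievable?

$165

Best value-per-unit is D at 15/2, and filling with it alone uses weight 11×2=22. No mix of the others beats 11×15 = 165.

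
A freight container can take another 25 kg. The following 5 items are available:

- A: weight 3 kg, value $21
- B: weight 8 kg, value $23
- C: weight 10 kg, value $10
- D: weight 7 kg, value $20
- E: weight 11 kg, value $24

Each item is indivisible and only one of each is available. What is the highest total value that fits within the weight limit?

Check high-value combinations within 25 kg:
- A+B+E: weight 3+8+11=22, value 21+23+24=68
- A+D+E: weight 3+7+11=21, value 21+20+24=65
- A+B+D: weight 3+8+7=18, value 21+23+20=64
- A+C+E: weight 3+10+11=24, value 21+10+24=55
- A+B+C: weight 3+8+10=21, value 21+23+10=54
Best: $68.

$68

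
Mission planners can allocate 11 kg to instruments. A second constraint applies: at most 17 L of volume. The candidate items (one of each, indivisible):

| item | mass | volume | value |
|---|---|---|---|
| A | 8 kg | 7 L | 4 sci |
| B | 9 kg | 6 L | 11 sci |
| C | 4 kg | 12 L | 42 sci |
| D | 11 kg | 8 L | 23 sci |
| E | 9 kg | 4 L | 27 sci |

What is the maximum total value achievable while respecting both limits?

Feasible sets respecting both limits:
- C: mass 4, volume 12, value 42
- E: mass 9, volume 4, value 27
- D: mass 11, volume 8, value 23
Best: 42 sci.

42 sci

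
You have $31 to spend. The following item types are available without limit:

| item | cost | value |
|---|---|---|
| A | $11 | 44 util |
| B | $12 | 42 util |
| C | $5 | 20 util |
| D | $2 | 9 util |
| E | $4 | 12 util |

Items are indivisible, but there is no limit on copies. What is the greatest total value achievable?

137 util

Best value-per-unit is D at 9/2; filling with it alone gives 15×9 = 135.
Optimal mix: 1×C + 13×D → cost 31, value 137.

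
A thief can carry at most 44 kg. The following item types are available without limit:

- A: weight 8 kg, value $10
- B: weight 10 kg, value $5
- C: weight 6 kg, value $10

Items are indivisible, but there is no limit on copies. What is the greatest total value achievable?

$70

Best value-per-unit is C at 10/6; filling with it alone gives 7×10 = 70.
Optimal mix: 1×A + 6×C → weight 44, value 70.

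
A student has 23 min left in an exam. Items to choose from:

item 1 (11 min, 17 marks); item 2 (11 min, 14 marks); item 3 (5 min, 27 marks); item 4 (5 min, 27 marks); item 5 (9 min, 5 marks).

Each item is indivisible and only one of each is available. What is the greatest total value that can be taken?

This is a 0/1 knapsack; check combinations near the capacity.
- item 1+item 3+item 4: time 11+5+5=21, value 17+27+27=71
- item 2+item 3+item 4: time 11+5+5=21, value 14+27+27=68
- item 3+item 4+item 5: time 5+5+9=19, value 27+27+5=59
- item 3+item 4: time 5+5=10, value 27+27=54
- item 1+item 3: time 11+5=16, value 17+27=44
Best: 71 marks.

71 marks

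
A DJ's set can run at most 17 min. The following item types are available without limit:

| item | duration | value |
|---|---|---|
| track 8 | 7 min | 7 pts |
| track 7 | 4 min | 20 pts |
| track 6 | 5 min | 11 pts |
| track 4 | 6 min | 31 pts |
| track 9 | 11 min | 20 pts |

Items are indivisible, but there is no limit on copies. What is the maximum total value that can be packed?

82 pts

Best value-per-unit is track 4 at 31/6; filling with it alone gives 2×31 = 62.
Optimal mix: 1×track 7 + 2×track 4 → duration 16, value 82.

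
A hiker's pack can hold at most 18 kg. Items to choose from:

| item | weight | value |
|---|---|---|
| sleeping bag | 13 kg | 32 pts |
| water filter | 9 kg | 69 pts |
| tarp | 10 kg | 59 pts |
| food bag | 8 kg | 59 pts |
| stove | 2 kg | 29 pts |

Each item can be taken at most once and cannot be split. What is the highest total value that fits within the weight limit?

This is a 0/1 knapsack; check combinations near the capacity.
- water filter+food bag: weight 9+8=17, value 69+59=128
- tarp+food bag: weight 10+8=18, value 59+59=118
- water filter+stove: weight 9+2=11, value 69+29=98
- food bag+stove: weight 8+2=10, value 59+29=88
- tarp+stove: weight 10+2=12, value 59+29=88
Best: 128 pts.

128 pts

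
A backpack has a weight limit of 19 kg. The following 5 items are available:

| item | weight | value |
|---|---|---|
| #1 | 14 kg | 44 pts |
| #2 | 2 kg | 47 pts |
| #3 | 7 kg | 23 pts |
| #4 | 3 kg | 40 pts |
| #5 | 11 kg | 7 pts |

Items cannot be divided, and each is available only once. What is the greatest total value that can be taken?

131 pts

Check high-value combinations within 19 kg:
- #1+#2+#4: weight 14+2+3=19, value 44+47+40=131
- #2+#3+#4: weight 2+7+3=12, value 47+23+40=110
- #2+#4+#5: weight 2+3+11=16, value 47+40+7=94
Best: 131 pts.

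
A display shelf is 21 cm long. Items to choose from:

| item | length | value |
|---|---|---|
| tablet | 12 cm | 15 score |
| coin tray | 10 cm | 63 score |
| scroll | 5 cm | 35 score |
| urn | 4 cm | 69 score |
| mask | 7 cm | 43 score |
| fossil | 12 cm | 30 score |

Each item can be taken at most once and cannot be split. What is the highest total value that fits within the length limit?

175 score

Check high-value combinations within 21 cm:
- coin tray+urn+mask: length 10+4+7=21, value 63+69+43=175
- coin tray+scroll+urn: length 10+5+4=19, value 63+35+69=167
- scroll+urn+mask: length 5+4+7=16, value 35+69+43=147
- scroll+urn+fossil: length 5+4+12=21, value 35+69+30=134
Best: 175 score.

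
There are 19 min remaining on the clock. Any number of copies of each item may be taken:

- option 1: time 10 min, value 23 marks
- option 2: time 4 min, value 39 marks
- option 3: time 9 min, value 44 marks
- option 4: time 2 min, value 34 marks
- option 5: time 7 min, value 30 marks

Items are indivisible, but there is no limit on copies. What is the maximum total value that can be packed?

Best value-per-unit is option 4 at 34/2, and filling with it alone uses time 9×2=18. No mix of the others beats 9×34 = 306.

306 marks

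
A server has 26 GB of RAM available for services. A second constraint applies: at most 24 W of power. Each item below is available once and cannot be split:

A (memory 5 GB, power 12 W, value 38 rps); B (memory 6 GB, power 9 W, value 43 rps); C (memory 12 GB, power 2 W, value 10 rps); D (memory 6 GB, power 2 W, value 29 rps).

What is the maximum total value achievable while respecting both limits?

110 rps

Feasible sets respecting both limits:
- A+B+D: memory 17, power 23, value 110
- A+B+C: memory 23, power 23, value 91
- B+C+D: memory 24, power 13, value 82
Best: 110 rps.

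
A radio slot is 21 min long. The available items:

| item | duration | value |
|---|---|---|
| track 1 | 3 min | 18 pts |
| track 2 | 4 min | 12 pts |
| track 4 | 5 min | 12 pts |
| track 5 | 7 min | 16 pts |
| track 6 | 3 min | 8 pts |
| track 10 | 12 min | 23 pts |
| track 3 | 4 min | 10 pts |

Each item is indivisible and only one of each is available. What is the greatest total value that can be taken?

Check high-value combinations within 21 min:
- track 1+track 2+track 5+track 6+track 3: duration 3+4+7+3+4=21, value 18+12+16+8+10=64
- track 1+track 2+track 4+track 6+track 3: duration 3+4+5+3+4=19, value 18+12+12+8+10=60
- track 1+track 2+track 4+track 5: duration 3+4+5+7=19, value 18+12+12+16=58
- track 1+track 2+track 5+track 3: duration 3+4+7+4=18, value 18+12+16+10=56
- track 1+track 4+track 5+track 3: duration 3+5+7+4=19, value 18+12+16+10=56
Best: 64 pts.

64 pts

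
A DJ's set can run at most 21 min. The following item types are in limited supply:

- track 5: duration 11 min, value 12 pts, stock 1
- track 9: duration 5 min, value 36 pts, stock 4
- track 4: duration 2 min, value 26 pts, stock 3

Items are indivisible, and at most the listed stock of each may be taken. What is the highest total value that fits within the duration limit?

Best selections within duration 21 and stock limits:
- 3×track 9 + 3×track 4: duration 21, value 186
- 3×track 9 + 2×track 4: duration 19, value 160
- 2×track 9 + 3×track 4: duration 16, value 150
- 4×track 9: duration 20, value 144
Best: 186 pts.

186 pts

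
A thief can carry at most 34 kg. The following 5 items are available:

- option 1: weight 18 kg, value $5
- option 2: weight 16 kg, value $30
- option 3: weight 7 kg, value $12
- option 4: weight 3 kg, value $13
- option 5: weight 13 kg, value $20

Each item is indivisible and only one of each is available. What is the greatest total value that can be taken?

$63

Check high-value combinations within 34 kg:
- option 2+option 4+option 5: weight 16+3+13=32, value 30+13+20=63
- option 2+option 3+option 4: weight 16+7+3=26, value 30+12+13=55
- option 2+option 5: weight 16+13=29, value 30+20=50
- option 3+option 4+option 5: weight 7+3+13=23, value 12+13+20=45
- option 2+option 4: weight 16+3=19, value 30+13=43
Best: $63.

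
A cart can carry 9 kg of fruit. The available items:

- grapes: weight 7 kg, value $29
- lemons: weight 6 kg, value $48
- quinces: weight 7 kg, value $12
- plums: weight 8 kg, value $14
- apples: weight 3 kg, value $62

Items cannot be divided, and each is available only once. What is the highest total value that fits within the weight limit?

Check high-value combinations within 9 kg:
- lemons+apples: weight 6+3=9, value 48+62=110
- apples: weight 3, value 62
- lemons: weight 6, value 48
- grapes: weight 7, value 29
- plums: weight 8, value 14
Best: $110.

$110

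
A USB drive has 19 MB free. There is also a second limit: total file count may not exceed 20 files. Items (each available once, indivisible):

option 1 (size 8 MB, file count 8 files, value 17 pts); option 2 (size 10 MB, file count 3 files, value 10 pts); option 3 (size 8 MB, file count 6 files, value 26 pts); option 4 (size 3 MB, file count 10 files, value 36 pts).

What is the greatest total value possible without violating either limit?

62 pts

Feasible sets respecting both limits:
- option 3+option 4: size 11, file count 16, value 62
- option 1+option 4: size 11, file count 18, value 53
- option 2+option 4: size 13, file count 13, value 46
- option 1+option 3: size 16, file count 14, value 43
Best: 62 pts.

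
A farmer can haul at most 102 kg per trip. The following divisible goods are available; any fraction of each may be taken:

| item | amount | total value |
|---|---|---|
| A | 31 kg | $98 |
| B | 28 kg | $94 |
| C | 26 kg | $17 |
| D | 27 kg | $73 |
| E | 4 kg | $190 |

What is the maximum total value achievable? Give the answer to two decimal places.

Take in order of value per unit:
- E (190/4 per unit): all 4 → value 190, running total 190.00
- B (94/28 per unit): all 28 → value 94, running total 284.00
- A (98/31 per unit): all 31 → value 98, running total 382.00
- D (73/27 per unit): all 27 → value 73, running total 455.00
- C (17/26 per unit): 12 of 26 → value 12×17/26 = 7.8462, running total 462.85
Total 462.85.

462.85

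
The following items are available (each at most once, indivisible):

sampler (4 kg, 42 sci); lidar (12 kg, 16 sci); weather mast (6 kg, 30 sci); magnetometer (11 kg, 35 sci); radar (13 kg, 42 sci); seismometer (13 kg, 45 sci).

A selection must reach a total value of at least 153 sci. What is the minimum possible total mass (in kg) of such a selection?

Subsets with value ≥ 153, sorted by total mass:
- sampler+weather mast+radar+seismometer: mass 36, value 159
- sampler+magnetometer+radar+seismometer: mass 41, value 164
- sampler+lidar+weather mast+magnetometer+seismometer: mass 46, value 168
Minimum mass: 36 kg.

36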